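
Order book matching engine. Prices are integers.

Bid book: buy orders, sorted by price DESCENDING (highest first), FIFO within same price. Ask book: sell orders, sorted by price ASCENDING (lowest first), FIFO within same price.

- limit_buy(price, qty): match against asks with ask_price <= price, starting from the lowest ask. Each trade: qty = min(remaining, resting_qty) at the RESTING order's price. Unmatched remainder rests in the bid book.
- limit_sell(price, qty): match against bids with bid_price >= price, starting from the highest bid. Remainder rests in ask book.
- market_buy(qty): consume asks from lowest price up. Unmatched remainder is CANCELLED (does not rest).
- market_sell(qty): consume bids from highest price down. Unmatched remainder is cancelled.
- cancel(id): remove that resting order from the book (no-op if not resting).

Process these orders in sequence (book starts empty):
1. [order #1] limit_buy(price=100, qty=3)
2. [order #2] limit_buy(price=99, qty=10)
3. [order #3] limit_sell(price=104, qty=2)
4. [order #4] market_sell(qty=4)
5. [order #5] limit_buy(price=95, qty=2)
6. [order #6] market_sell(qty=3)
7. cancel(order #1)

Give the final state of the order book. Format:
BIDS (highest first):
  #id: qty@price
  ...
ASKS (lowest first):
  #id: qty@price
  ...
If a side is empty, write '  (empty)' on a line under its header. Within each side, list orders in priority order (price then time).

After op 1 [order #1] limit_buy(price=100, qty=3): fills=none; bids=[#1:3@100] asks=[-]
After op 2 [order #2] limit_buy(price=99, qty=10): fills=none; bids=[#1:3@100 #2:10@99] asks=[-]
After op 3 [order #3] limit_sell(price=104, qty=2): fills=none; bids=[#1:3@100 #2:10@99] asks=[#3:2@104]
After op 4 [order #4] market_sell(qty=4): fills=#1x#4:3@100 #2x#4:1@99; bids=[#2:9@99] asks=[#3:2@104]
After op 5 [order #5] limit_buy(price=95, qty=2): fills=none; bids=[#2:9@99 #5:2@95] asks=[#3:2@104]
After op 6 [order #6] market_sell(qty=3): fills=#2x#6:3@99; bids=[#2:6@99 #5:2@95] asks=[#3:2@104]
After op 7 cancel(order #1): fills=none; bids=[#2:6@99 #5:2@95] asks=[#3:2@104]

Answer: BIDS (highest first):
  #2: 6@99
  #5: 2@95
ASKS (lowest first):
  #3: 2@104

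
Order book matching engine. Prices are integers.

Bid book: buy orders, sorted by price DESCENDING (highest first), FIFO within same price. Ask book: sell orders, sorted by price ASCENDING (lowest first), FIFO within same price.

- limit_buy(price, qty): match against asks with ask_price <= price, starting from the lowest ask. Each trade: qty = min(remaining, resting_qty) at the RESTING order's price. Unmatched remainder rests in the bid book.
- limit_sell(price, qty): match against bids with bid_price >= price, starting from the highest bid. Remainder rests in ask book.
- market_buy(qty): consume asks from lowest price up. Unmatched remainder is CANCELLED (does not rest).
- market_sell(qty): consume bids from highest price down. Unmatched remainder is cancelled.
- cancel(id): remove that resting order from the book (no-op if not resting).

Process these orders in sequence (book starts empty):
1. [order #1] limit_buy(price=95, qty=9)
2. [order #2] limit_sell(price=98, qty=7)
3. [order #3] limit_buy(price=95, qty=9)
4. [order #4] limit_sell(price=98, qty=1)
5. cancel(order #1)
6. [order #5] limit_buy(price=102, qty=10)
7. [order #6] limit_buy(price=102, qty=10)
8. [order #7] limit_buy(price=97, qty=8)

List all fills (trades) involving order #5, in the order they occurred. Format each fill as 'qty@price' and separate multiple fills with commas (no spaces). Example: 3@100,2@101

After op 1 [order #1] limit_buy(price=95, qty=9): fills=none; bids=[#1:9@95] asks=[-]
After op 2 [order #2] limit_sell(price=98, qty=7): fills=none; bids=[#1:9@95] asks=[#2:7@98]
After op 3 [order #3] limit_buy(price=95, qty=9): fills=none; bids=[#1:9@95 #3:9@95] asks=[#2:7@98]
After op 4 [order #4] limit_sell(price=98, qty=1): fills=none; bids=[#1:9@95 #3:9@95] asks=[#2:7@98 #4:1@98]
After op 5 cancel(order #1): fills=none; bids=[#3:9@95] asks=[#2:7@98 #4:1@98]
After op 6 [order #5] limit_buy(price=102, qty=10): fills=#5x#2:7@98 #5x#4:1@98; bids=[#5:2@102 #3:9@95] asks=[-]
After op 7 [order #6] limit_buy(price=102, qty=10): fills=none; bids=[#5:2@102 #6:10@102 #3:9@95] asks=[-]
After op 8 [order #7] limit_buy(price=97, qty=8): fills=none; bids=[#5:2@102 #6:10@102 #7:8@97 #3:9@95] asks=[-]

Answer: 7@98,1@98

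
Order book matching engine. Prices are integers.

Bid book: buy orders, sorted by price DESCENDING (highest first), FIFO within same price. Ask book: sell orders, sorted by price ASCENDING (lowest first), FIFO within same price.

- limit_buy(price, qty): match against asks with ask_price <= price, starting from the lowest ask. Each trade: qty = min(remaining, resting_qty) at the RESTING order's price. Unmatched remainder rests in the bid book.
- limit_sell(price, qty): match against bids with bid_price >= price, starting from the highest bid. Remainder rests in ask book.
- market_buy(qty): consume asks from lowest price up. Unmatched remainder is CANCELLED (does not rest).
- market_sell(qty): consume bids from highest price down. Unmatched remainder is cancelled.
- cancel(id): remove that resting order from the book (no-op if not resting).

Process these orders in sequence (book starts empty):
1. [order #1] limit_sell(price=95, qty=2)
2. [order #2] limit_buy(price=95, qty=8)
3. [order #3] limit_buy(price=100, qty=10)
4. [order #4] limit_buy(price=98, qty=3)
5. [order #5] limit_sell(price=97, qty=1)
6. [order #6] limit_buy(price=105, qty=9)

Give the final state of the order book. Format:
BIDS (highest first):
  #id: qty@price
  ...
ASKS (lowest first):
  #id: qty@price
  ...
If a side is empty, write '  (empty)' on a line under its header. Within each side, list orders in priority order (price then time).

After op 1 [order #1] limit_sell(price=95, qty=2): fills=none; bids=[-] asks=[#1:2@95]
After op 2 [order #2] limit_buy(price=95, qty=8): fills=#2x#1:2@95; bids=[#2:6@95] asks=[-]
After op 3 [order #3] limit_buy(price=100, qty=10): fills=none; bids=[#3:10@100 #2:6@95] asks=[-]
After op 4 [order #4] limit_buy(price=98, qty=3): fills=none; bids=[#3:10@100 #4:3@98 #2:6@95] asks=[-]
After op 5 [order #5] limit_sell(price=97, qty=1): fills=#3x#5:1@100; bids=[#3:9@100 #4:3@98 #2:6@95] asks=[-]
After op 6 [order #6] limit_buy(price=105, qty=9): fills=none; bids=[#6:9@105 #3:9@100 #4:3@98 #2:6@95] asks=[-]

Answer: BIDS (highest first):
  #6: 9@105
  #3: 9@100
  #4: 3@98
  #2: 6@95
ASKS (lowest first):
  (empty)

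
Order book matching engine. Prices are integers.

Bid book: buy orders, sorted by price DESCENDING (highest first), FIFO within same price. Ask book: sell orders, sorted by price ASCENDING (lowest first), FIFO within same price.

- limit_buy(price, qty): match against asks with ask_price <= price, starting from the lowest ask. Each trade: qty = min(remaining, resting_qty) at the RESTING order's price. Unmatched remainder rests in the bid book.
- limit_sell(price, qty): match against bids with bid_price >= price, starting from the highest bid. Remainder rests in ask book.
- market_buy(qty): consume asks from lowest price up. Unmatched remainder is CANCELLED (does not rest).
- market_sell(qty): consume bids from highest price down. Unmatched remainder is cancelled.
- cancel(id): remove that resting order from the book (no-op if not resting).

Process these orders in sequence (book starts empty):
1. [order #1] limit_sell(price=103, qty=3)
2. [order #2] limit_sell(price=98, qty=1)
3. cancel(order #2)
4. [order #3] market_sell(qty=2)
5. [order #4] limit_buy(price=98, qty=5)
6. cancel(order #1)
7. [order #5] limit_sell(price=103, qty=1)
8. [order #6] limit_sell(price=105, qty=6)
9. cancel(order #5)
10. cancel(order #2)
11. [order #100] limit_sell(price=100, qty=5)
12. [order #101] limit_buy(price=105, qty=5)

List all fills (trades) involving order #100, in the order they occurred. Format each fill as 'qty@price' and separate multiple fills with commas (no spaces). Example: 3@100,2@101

Answer: 5@100

Derivation:
After op 1 [order #1] limit_sell(price=103, qty=3): fills=none; bids=[-] asks=[#1:3@103]
After op 2 [order #2] limit_sell(price=98, qty=1): fills=none; bids=[-] asks=[#2:1@98 #1:3@103]
After op 3 cancel(order #2): fills=none; bids=[-] asks=[#1:3@103]
After op 4 [order #3] market_sell(qty=2): fills=none; bids=[-] asks=[#1:3@103]
After op 5 [order #4] limit_buy(price=98, qty=5): fills=none; bids=[#4:5@98] asks=[#1:3@103]
After op 6 cancel(order #1): fills=none; bids=[#4:5@98] asks=[-]
After op 7 [order #5] limit_sell(price=103, qty=1): fills=none; bids=[#4:5@98] asks=[#5:1@103]
After op 8 [order #6] limit_sell(price=105, qty=6): fills=none; bids=[#4:5@98] asks=[#5:1@103 #6:6@105]
After op 9 cancel(order #5): fills=none; bids=[#4:5@98] asks=[#6:6@105]
After op 10 cancel(order #2): fills=none; bids=[#4:5@98] asks=[#6:6@105]
After op 11 [order #100] limit_sell(price=100, qty=5): fills=none; bids=[#4:5@98] asks=[#100:5@100 #6:6@105]
After op 12 [order #101] limit_buy(price=105, qty=5): fills=#101x#100:5@100; bids=[#4:5@98] asks=[#6:6@105]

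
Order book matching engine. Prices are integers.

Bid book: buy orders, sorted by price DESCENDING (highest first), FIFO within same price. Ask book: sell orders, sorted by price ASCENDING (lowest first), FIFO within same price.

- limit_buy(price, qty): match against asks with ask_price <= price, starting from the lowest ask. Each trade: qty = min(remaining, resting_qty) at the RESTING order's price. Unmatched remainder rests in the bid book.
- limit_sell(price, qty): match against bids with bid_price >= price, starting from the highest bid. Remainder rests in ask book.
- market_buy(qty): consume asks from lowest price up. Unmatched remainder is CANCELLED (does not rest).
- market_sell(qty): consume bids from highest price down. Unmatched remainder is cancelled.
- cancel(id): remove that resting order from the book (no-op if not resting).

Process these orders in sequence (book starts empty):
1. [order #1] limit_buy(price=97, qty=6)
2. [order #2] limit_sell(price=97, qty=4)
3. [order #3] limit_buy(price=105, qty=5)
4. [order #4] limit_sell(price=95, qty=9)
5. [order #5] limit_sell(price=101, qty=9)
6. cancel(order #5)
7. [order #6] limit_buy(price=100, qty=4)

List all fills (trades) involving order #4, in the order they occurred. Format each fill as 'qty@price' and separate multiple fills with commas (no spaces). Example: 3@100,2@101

Answer: 5@105,2@97,2@95

Derivation:
After op 1 [order #1] limit_buy(price=97, qty=6): fills=none; bids=[#1:6@97] asks=[-]
After op 2 [order #2] limit_sell(price=97, qty=4): fills=#1x#2:4@97; bids=[#1:2@97] asks=[-]
After op 3 [order #3] limit_buy(price=105, qty=5): fills=none; bids=[#3:5@105 #1:2@97] asks=[-]
After op 4 [order #4] limit_sell(price=95, qty=9): fills=#3x#4:5@105 #1x#4:2@97; bids=[-] asks=[#4:2@95]
After op 5 [order #5] limit_sell(price=101, qty=9): fills=none; bids=[-] asks=[#4:2@95 #5:9@101]
After op 6 cancel(order #5): fills=none; bids=[-] asks=[#4:2@95]
After op 7 [order #6] limit_buy(price=100, qty=4): fills=#6x#4:2@95; bids=[#6:2@100] asks=[-]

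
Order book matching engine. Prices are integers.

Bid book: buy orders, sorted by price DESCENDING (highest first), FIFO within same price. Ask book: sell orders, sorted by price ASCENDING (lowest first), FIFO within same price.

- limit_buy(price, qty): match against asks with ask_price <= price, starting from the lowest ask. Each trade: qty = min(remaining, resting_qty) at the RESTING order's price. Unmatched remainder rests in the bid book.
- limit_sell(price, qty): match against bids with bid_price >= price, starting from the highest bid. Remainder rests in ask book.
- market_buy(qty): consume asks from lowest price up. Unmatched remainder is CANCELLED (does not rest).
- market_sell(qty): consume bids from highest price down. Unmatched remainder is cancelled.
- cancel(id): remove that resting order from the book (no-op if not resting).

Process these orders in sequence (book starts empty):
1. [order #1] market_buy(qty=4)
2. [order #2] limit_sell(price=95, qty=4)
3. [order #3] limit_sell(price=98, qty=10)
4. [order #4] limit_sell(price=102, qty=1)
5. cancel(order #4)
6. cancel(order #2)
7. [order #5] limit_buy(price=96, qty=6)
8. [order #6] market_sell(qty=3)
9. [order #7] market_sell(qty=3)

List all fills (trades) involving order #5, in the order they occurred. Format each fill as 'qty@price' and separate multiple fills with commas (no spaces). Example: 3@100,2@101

After op 1 [order #1] market_buy(qty=4): fills=none; bids=[-] asks=[-]
After op 2 [order #2] limit_sell(price=95, qty=4): fills=none; bids=[-] asks=[#2:4@95]
After op 3 [order #3] limit_sell(price=98, qty=10): fills=none; bids=[-] asks=[#2:4@95 #3:10@98]
After op 4 [order #4] limit_sell(price=102, qty=1): fills=none; bids=[-] asks=[#2:4@95 #3:10@98 #4:1@102]
After op 5 cancel(order #4): fills=none; bids=[-] asks=[#2:4@95 #3:10@98]
After op 6 cancel(order #2): fills=none; bids=[-] asks=[#3:10@98]
After op 7 [order #5] limit_buy(price=96, qty=6): fills=none; bids=[#5:6@96] asks=[#3:10@98]
After op 8 [order #6] market_sell(qty=3): fills=#5x#6:3@96; bids=[#5:3@96] asks=[#3:10@98]
After op 9 [order #7] market_sell(qty=3): fills=#5x#7:3@96; bids=[-] asks=[#3:10@98]

Answer: 3@96,3@96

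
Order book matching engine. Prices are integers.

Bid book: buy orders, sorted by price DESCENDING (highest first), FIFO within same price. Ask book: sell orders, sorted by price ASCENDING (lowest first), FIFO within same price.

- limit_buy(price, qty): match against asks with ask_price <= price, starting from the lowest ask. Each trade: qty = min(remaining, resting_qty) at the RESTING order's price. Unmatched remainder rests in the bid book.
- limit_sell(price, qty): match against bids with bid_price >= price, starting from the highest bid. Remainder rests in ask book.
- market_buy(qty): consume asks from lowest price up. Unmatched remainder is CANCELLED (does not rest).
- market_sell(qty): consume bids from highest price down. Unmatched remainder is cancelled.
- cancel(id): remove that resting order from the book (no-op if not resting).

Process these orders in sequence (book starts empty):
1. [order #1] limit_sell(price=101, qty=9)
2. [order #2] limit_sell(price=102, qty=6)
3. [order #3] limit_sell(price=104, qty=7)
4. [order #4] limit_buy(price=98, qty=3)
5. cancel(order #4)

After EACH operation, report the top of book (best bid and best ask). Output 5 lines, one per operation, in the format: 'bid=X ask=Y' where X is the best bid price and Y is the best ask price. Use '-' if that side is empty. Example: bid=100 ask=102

Answer: bid=- ask=101
bid=- ask=101
bid=- ask=101
bid=98 ask=101
bid=- ask=101

Derivation:
After op 1 [order #1] limit_sell(price=101, qty=9): fills=none; bids=[-] asks=[#1:9@101]
After op 2 [order #2] limit_sell(price=102, qty=6): fills=none; bids=[-] asks=[#1:9@101 #2:6@102]
After op 3 [order #3] limit_sell(price=104, qty=7): fills=none; bids=[-] asks=[#1:9@101 #2:6@102 #3:7@104]
After op 4 [order #4] limit_buy(price=98, qty=3): fills=none; bids=[#4:3@98] asks=[#1:9@101 #2:6@102 #3:7@104]
After op 5 cancel(order #4): fills=none; bids=[-] asks=[#1:9@101 #2:6@102 #3:7@104]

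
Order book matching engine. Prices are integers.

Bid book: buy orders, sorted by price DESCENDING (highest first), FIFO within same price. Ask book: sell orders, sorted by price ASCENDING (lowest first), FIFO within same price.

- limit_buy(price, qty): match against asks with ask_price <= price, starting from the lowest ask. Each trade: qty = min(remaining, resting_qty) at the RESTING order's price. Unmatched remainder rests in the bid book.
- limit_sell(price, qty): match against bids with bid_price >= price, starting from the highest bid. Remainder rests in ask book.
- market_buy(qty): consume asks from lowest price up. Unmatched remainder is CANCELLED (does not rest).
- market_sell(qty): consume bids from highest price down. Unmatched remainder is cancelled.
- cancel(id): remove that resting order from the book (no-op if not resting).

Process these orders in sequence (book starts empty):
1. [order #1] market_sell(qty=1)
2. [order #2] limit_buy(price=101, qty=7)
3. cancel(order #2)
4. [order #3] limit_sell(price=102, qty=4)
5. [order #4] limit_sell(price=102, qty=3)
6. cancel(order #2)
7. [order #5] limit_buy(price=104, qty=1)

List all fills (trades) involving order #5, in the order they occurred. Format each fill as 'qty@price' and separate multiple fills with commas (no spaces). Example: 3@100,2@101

After op 1 [order #1] market_sell(qty=1): fills=none; bids=[-] asks=[-]
After op 2 [order #2] limit_buy(price=101, qty=7): fills=none; bids=[#2:7@101] asks=[-]
After op 3 cancel(order #2): fills=none; bids=[-] asks=[-]
After op 4 [order #3] limit_sell(price=102, qty=4): fills=none; bids=[-] asks=[#3:4@102]
After op 5 [order #4] limit_sell(price=102, qty=3): fills=none; bids=[-] asks=[#3:4@102 #4:3@102]
After op 6 cancel(order #2): fills=none; bids=[-] asks=[#3:4@102 #4:3@102]
After op 7 [order #5] limit_buy(price=104, qty=1): fills=#5x#3:1@102; bids=[-] asks=[#3:3@102 #4:3@102]

Answer: 1@102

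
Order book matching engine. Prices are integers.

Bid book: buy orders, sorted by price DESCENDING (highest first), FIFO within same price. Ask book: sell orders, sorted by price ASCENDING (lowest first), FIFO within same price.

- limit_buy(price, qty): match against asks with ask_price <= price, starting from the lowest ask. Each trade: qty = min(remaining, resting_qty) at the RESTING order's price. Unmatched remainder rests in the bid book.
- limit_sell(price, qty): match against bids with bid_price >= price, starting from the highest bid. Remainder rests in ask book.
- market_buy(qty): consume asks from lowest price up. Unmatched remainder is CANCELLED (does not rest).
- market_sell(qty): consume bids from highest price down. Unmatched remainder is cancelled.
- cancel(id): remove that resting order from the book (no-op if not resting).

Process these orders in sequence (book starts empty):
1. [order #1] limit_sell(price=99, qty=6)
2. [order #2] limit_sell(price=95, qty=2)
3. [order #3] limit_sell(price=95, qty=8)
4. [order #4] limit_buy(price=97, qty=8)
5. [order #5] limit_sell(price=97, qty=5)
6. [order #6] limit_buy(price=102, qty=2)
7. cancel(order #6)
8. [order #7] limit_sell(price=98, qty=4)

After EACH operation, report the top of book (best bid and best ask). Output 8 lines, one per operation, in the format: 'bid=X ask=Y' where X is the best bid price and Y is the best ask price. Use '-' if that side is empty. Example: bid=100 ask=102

After op 1 [order #1] limit_sell(price=99, qty=6): fills=none; bids=[-] asks=[#1:6@99]
After op 2 [order #2] limit_sell(price=95, qty=2): fills=none; bids=[-] asks=[#2:2@95 #1:6@99]
After op 3 [order #3] limit_sell(price=95, qty=8): fills=none; bids=[-] asks=[#2:2@95 #3:8@95 #1:6@99]
After op 4 [order #4] limit_buy(price=97, qty=8): fills=#4x#2:2@95 #4x#3:6@95; bids=[-] asks=[#3:2@95 #1:6@99]
After op 5 [order #5] limit_sell(price=97, qty=5): fills=none; bids=[-] asks=[#3:2@95 #5:5@97 #1:6@99]
After op 6 [order #6] limit_buy(price=102, qty=2): fills=#6x#3:2@95; bids=[-] asks=[#5:5@97 #1:6@99]
After op 7 cancel(order #6): fills=none; bids=[-] asks=[#5:5@97 #1:6@99]
After op 8 [order #7] limit_sell(price=98, qty=4): fills=none; bids=[-] asks=[#5:5@97 #7:4@98 #1:6@99]

Answer: bid=- ask=99
bid=- ask=95
bid=- ask=95
bid=- ask=95
bid=- ask=95
bid=- ask=97
bid=- ask=97
bid=- ask=97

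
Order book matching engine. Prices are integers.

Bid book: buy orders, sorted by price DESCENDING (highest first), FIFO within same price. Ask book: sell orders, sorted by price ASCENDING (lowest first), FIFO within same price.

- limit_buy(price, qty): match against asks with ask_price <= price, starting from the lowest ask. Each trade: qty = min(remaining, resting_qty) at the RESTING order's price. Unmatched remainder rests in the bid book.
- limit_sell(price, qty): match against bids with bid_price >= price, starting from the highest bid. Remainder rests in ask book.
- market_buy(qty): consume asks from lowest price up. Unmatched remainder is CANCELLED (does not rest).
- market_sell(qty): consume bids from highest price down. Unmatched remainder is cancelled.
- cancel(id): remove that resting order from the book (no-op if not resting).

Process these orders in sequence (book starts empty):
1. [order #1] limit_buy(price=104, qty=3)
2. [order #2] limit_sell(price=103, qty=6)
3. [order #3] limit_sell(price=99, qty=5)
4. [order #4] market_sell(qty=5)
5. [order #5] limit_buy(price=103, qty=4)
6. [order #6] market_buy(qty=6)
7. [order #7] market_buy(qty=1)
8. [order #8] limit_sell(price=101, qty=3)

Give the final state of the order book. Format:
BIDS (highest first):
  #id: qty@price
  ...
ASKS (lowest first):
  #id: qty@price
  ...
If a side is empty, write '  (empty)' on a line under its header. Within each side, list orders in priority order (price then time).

After op 1 [order #1] limit_buy(price=104, qty=3): fills=none; bids=[#1:3@104] asks=[-]
After op 2 [order #2] limit_sell(price=103, qty=6): fills=#1x#2:3@104; bids=[-] asks=[#2:3@103]
After op 3 [order #3] limit_sell(price=99, qty=5): fills=none; bids=[-] asks=[#3:5@99 #2:3@103]
After op 4 [order #4] market_sell(qty=5): fills=none; bids=[-] asks=[#3:5@99 #2:3@103]
After op 5 [order #5] limit_buy(price=103, qty=4): fills=#5x#3:4@99; bids=[-] asks=[#3:1@99 #2:3@103]
After op 6 [order #6] market_buy(qty=6): fills=#6x#3:1@99 #6x#2:3@103; bids=[-] asks=[-]
After op 7 [order #7] market_buy(qty=1): fills=none; bids=[-] asks=[-]
After op 8 [order #8] limit_sell(price=101, qty=3): fills=none; bids=[-] asks=[#8:3@101]

Answer: BIDS (highest first):
  (empty)
ASKS (lowest first):
  #8: 3@101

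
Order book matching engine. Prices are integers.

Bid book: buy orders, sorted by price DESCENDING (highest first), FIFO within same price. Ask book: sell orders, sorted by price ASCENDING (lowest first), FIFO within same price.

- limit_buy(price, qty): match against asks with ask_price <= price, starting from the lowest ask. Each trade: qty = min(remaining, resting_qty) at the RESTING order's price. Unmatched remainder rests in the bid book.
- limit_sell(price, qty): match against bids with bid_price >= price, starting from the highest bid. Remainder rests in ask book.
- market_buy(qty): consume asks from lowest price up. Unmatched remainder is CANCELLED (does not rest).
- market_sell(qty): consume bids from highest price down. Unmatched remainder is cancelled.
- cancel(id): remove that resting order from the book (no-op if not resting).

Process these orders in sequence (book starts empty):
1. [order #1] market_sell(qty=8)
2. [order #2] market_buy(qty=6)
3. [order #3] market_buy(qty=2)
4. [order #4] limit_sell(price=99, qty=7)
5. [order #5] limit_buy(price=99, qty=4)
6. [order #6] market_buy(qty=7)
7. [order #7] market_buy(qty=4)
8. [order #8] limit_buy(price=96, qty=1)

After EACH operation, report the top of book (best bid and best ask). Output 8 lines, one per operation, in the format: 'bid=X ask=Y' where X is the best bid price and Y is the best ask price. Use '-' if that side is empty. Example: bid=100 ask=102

Answer: bid=- ask=-
bid=- ask=-
bid=- ask=-
bid=- ask=99
bid=- ask=99
bid=- ask=-
bid=- ask=-
bid=96 ask=-

Derivation:
After op 1 [order #1] market_sell(qty=8): fills=none; bids=[-] asks=[-]
After op 2 [order #2] market_buy(qty=6): fills=none; bids=[-] asks=[-]
After op 3 [order #3] market_buy(qty=2): fills=none; bids=[-] asks=[-]
After op 4 [order #4] limit_sell(price=99, qty=7): fills=none; bids=[-] asks=[#4:7@99]
After op 5 [order #5] limit_buy(price=99, qty=4): fills=#5x#4:4@99; bids=[-] asks=[#4:3@99]
After op 6 [order #6] market_buy(qty=7): fills=#6x#4:3@99; bids=[-] asks=[-]
After op 7 [order #7] market_buy(qty=4): fills=none; bids=[-] asks=[-]
After op 8 [order #8] limit_buy(price=96, qty=1): fills=none; bids=[#8:1@96] asks=[-]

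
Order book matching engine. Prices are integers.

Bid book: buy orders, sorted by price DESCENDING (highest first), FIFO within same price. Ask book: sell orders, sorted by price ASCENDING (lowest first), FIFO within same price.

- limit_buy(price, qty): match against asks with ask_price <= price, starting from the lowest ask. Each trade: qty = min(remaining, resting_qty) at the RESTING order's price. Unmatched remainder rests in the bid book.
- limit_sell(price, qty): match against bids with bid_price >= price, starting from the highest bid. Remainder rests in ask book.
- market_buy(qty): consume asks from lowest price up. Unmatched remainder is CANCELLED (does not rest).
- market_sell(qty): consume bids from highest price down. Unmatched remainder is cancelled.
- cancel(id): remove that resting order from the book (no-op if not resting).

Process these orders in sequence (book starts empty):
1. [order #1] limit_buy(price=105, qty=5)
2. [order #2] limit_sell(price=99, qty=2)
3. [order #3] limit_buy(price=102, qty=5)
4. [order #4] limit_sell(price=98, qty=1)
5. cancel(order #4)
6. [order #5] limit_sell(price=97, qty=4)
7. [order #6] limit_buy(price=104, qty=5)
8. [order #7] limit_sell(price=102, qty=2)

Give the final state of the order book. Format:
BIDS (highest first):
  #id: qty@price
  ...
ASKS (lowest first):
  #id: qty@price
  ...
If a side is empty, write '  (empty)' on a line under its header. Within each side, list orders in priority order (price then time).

After op 1 [order #1] limit_buy(price=105, qty=5): fills=none; bids=[#1:5@105] asks=[-]
After op 2 [order #2] limit_sell(price=99, qty=2): fills=#1x#2:2@105; bids=[#1:3@105] asks=[-]
After op 3 [order #3] limit_buy(price=102, qty=5): fills=none; bids=[#1:3@105 #3:5@102] asks=[-]
After op 4 [order #4] limit_sell(price=98, qty=1): fills=#1x#4:1@105; bids=[#1:2@105 #3:5@102] asks=[-]
After op 5 cancel(order #4): fills=none; bids=[#1:2@105 #3:5@102] asks=[-]
After op 6 [order #5] limit_sell(price=97, qty=4): fills=#1x#5:2@105 #3x#5:2@102; bids=[#3:3@102] asks=[-]
After op 7 [order #6] limit_buy(price=104, qty=5): fills=none; bids=[#6:5@104 #3:3@102] asks=[-]
After op 8 [order #7] limit_sell(price=102, qty=2): fills=#6x#7:2@104; bids=[#6:3@104 #3:3@102] asks=[-]

Answer: BIDS (highest first):
  #6: 3@104
  #3: 3@102
ASKS (lowest first):
  (empty)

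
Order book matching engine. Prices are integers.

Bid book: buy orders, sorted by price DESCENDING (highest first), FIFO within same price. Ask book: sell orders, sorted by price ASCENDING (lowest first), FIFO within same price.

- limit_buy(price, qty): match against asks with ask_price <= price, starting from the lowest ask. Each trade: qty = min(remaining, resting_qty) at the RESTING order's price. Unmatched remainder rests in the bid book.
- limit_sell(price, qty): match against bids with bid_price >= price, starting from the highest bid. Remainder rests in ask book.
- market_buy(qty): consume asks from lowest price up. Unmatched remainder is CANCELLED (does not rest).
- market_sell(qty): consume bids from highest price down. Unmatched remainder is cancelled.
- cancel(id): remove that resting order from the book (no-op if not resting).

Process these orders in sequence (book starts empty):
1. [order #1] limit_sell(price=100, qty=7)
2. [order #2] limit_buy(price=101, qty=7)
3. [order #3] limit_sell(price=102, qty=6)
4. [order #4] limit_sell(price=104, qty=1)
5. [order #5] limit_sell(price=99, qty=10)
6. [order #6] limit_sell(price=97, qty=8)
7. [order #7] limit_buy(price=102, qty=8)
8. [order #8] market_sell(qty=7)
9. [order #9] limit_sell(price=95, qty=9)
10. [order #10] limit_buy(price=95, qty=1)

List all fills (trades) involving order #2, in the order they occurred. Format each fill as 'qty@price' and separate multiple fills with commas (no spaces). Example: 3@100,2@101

After op 1 [order #1] limit_sell(price=100, qty=7): fills=none; bids=[-] asks=[#1:7@100]
After op 2 [order #2] limit_buy(price=101, qty=7): fills=#2x#1:7@100; bids=[-] asks=[-]
After op 3 [order #3] limit_sell(price=102, qty=6): fills=none; bids=[-] asks=[#3:6@102]
After op 4 [order #4] limit_sell(price=104, qty=1): fills=none; bids=[-] asks=[#3:6@102 #4:1@104]
After op 5 [order #5] limit_sell(price=99, qty=10): fills=none; bids=[-] asks=[#5:10@99 #3:6@102 #4:1@104]
After op 6 [order #6] limit_sell(price=97, qty=8): fills=none; bids=[-] asks=[#6:8@97 #5:10@99 #3:6@102 #4:1@104]
After op 7 [order #7] limit_buy(price=102, qty=8): fills=#7x#6:8@97; bids=[-] asks=[#5:10@99 #3:6@102 #4:1@104]
After op 8 [order #8] market_sell(qty=7): fills=none; bids=[-] asks=[#5:10@99 #3:6@102 #4:1@104]
After op 9 [order #9] limit_sell(price=95, qty=9): fills=none; bids=[-] asks=[#9:9@95 #5:10@99 #3:6@102 #4:1@104]
After op 10 [order #10] limit_buy(price=95, qty=1): fills=#10x#9:1@95; bids=[-] asks=[#9:8@95 #5:10@99 #3:6@102 #4:1@104]

Answer: 7@100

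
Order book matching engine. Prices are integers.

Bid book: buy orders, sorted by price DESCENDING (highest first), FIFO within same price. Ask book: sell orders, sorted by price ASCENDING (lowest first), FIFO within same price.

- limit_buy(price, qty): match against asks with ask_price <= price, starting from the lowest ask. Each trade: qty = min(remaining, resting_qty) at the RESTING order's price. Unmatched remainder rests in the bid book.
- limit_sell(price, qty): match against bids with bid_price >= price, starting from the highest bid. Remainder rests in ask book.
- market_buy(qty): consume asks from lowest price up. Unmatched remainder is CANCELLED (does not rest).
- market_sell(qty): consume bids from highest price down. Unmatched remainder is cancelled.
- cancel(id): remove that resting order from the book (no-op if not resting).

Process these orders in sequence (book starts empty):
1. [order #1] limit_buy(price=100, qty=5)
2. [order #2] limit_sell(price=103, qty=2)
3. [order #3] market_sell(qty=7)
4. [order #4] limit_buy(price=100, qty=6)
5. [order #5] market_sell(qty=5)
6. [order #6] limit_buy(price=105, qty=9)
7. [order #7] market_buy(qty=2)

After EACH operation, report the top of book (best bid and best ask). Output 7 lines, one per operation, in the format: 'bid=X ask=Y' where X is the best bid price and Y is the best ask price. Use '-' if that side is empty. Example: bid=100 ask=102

Answer: bid=100 ask=-
bid=100 ask=103
bid=- ask=103
bid=100 ask=103
bid=100 ask=103
bid=105 ask=-
bid=105 ask=-

Derivation:
After op 1 [order #1] limit_buy(price=100, qty=5): fills=none; bids=[#1:5@100] asks=[-]
After op 2 [order #2] limit_sell(price=103, qty=2): fills=none; bids=[#1:5@100] asks=[#2:2@103]
After op 3 [order #3] market_sell(qty=7): fills=#1x#3:5@100; bids=[-] asks=[#2:2@103]
After op 4 [order #4] limit_buy(price=100, qty=6): fills=none; bids=[#4:6@100] asks=[#2:2@103]
After op 5 [order #5] market_sell(qty=5): fills=#4x#5:5@100; bids=[#4:1@100] asks=[#2:2@103]
After op 6 [order #6] limit_buy(price=105, qty=9): fills=#6x#2:2@103; bids=[#6:7@105 #4:1@100] asks=[-]
After op 7 [order #7] market_buy(qty=2): fills=none; bids=[#6:7@105 #4:1@100] asks=[-]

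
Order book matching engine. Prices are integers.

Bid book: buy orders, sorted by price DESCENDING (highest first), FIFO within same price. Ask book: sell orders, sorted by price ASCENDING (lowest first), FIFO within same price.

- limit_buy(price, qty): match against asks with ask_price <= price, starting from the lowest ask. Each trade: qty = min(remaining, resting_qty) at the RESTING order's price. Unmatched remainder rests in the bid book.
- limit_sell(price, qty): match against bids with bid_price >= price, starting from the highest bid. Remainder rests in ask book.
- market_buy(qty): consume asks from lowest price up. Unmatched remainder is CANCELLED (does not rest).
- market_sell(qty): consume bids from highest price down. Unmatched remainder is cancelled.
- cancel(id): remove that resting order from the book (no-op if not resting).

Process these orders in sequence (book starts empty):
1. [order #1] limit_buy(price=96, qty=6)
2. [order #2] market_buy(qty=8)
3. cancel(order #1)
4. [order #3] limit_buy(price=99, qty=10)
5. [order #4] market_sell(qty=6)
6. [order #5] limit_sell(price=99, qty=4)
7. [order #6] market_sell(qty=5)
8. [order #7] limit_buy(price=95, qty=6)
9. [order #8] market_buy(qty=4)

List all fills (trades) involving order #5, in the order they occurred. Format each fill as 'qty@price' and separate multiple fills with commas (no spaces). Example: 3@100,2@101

After op 1 [order #1] limit_buy(price=96, qty=6): fills=none; bids=[#1:6@96] asks=[-]
After op 2 [order #2] market_buy(qty=8): fills=none; bids=[#1:6@96] asks=[-]
After op 3 cancel(order #1): fills=none; bids=[-] asks=[-]
After op 4 [order #3] limit_buy(price=99, qty=10): fills=none; bids=[#3:10@99] asks=[-]
After op 5 [order #4] market_sell(qty=6): fills=#3x#4:6@99; bids=[#3:4@99] asks=[-]
After op 6 [order #5] limit_sell(price=99, qty=4): fills=#3x#5:4@99; bids=[-] asks=[-]
After op 7 [order #6] market_sell(qty=5): fills=none; bids=[-] asks=[-]
After op 8 [order #7] limit_buy(price=95, qty=6): fills=none; bids=[#7:6@95] asks=[-]
After op 9 [order #8] market_buy(qty=4): fills=none; bids=[#7:6@95] asks=[-]

Answer: 4@99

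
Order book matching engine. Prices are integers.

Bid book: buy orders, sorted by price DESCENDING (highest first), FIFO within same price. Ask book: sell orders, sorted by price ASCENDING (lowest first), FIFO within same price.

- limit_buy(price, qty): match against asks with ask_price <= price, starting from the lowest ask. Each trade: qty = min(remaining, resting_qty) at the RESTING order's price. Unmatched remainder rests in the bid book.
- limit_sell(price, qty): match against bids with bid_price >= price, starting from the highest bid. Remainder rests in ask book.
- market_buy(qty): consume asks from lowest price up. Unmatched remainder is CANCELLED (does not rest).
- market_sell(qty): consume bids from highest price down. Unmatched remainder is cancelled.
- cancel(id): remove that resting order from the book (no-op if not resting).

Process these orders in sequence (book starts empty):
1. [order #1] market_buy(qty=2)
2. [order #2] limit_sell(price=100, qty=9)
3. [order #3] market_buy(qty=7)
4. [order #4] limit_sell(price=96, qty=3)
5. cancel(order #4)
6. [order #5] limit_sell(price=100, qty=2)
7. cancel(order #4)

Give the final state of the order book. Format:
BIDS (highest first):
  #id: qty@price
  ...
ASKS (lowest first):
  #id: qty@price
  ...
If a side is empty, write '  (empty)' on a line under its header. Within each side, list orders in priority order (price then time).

Answer: BIDS (highest first):
  (empty)
ASKS (lowest first):
  #2: 2@100
  #5: 2@100

Derivation:
After op 1 [order #1] market_buy(qty=2): fills=none; bids=[-] asks=[-]
After op 2 [order #2] limit_sell(price=100, qty=9): fills=none; bids=[-] asks=[#2:9@100]
After op 3 [order #3] market_buy(qty=7): fills=#3x#2:7@100; bids=[-] asks=[#2:2@100]
After op 4 [order #4] limit_sell(price=96, qty=3): fills=none; bids=[-] asks=[#4:3@96 #2:2@100]
After op 5 cancel(order #4): fills=none; bids=[-] asks=[#2:2@100]
After op 6 [order #5] limit_sell(price=100, qty=2): fills=none; bids=[-] asks=[#2:2@100 #5:2@100]
After op 7 cancel(order #4): fills=none; bids=[-] asks=[#2:2@100 #5:2@100]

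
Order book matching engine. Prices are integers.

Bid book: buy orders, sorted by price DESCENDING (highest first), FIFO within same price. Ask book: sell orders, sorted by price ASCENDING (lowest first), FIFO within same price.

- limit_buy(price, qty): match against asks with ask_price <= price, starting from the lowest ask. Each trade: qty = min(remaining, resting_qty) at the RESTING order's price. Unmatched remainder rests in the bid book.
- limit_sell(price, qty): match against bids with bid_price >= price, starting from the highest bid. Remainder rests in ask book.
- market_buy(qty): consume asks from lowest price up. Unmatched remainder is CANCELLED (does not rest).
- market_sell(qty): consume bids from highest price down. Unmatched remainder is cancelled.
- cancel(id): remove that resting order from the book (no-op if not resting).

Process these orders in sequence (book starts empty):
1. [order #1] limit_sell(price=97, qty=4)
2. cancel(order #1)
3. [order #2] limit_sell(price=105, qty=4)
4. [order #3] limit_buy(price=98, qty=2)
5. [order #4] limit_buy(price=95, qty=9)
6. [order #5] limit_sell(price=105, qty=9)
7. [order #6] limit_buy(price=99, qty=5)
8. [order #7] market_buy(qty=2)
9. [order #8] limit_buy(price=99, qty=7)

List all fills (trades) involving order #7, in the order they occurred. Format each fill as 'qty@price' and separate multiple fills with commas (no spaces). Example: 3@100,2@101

After op 1 [order #1] limit_sell(price=97, qty=4): fills=none; bids=[-] asks=[#1:4@97]
After op 2 cancel(order #1): fills=none; bids=[-] asks=[-]
After op 3 [order #2] limit_sell(price=105, qty=4): fills=none; bids=[-] asks=[#2:4@105]
After op 4 [order #3] limit_buy(price=98, qty=2): fills=none; bids=[#3:2@98] asks=[#2:4@105]
After op 5 [order #4] limit_buy(price=95, qty=9): fills=none; bids=[#3:2@98 #4:9@95] asks=[#2:4@105]
After op 6 [order #5] limit_sell(price=105, qty=9): fills=none; bids=[#3:2@98 #4:9@95] asks=[#2:4@105 #5:9@105]
After op 7 [order #6] limit_buy(price=99, qty=5): fills=none; bids=[#6:5@99 #3:2@98 #4:9@95] asks=[#2:4@105 #5:9@105]
After op 8 [order #7] market_buy(qty=2): fills=#7x#2:2@105; bids=[#6:5@99 #3:2@98 #4:9@95] asks=[#2:2@105 #5:9@105]
After op 9 [order #8] limit_buy(price=99, qty=7): fills=none; bids=[#6:5@99 #8:7@99 #3:2@98 #4:9@95] asks=[#2:2@105 #5:9@105]

Answer: 2@105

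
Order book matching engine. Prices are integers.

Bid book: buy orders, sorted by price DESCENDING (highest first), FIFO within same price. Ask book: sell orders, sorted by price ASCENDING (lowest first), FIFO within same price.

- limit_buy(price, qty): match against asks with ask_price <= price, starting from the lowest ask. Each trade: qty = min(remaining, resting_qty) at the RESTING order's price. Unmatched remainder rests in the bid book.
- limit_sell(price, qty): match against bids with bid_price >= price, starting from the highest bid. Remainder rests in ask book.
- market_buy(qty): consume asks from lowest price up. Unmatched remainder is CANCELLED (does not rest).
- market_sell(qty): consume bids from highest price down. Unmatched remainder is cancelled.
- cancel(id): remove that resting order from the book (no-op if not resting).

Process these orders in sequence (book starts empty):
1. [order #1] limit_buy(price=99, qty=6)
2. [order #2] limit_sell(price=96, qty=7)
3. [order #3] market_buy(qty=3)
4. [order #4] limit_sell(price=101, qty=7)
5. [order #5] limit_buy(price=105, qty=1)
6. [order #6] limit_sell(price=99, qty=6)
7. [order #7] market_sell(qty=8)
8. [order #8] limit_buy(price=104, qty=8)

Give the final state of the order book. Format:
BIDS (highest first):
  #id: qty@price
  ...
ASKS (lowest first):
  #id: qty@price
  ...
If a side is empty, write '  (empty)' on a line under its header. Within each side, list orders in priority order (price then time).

After op 1 [order #1] limit_buy(price=99, qty=6): fills=none; bids=[#1:6@99] asks=[-]
After op 2 [order #2] limit_sell(price=96, qty=7): fills=#1x#2:6@99; bids=[-] asks=[#2:1@96]
After op 3 [order #3] market_buy(qty=3): fills=#3x#2:1@96; bids=[-] asks=[-]
After op 4 [order #4] limit_sell(price=101, qty=7): fills=none; bids=[-] asks=[#4:7@101]
After op 5 [order #5] limit_buy(price=105, qty=1): fills=#5x#4:1@101; bids=[-] asks=[#4:6@101]
After op 6 [order #6] limit_sell(price=99, qty=6): fills=none; bids=[-] asks=[#6:6@99 #4:6@101]
After op 7 [order #7] market_sell(qty=8): fills=none; bids=[-] asks=[#6:6@99 #4:6@101]
After op 8 [order #8] limit_buy(price=104, qty=8): fills=#8x#6:6@99 #8x#4:2@101; bids=[-] asks=[#4:4@101]

Answer: BIDS (highest first):
  (empty)
ASKS (lowest first):
  #4: 4@101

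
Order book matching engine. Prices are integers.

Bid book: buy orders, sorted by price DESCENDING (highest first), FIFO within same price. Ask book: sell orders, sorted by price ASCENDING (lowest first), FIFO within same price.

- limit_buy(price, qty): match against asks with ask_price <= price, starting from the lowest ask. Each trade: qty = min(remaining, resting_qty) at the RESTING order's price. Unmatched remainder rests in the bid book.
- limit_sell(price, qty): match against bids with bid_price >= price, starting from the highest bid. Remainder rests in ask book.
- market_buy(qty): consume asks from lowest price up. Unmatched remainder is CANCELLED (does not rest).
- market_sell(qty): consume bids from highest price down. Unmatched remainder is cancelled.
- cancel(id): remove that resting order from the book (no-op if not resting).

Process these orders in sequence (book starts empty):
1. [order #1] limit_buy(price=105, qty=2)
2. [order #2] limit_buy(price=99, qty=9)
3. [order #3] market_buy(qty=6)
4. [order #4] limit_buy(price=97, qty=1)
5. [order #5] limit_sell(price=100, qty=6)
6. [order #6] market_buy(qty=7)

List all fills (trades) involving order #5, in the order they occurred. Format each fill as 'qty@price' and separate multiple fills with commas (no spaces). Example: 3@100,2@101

After op 1 [order #1] limit_buy(price=105, qty=2): fills=none; bids=[#1:2@105] asks=[-]
After op 2 [order #2] limit_buy(price=99, qty=9): fills=none; bids=[#1:2@105 #2:9@99] asks=[-]
After op 3 [order #3] market_buy(qty=6): fills=none; bids=[#1:2@105 #2:9@99] asks=[-]
After op 4 [order #4] limit_buy(price=97, qty=1): fills=none; bids=[#1:2@105 #2:9@99 #4:1@97] asks=[-]
After op 5 [order #5] limit_sell(price=100, qty=6): fills=#1x#5:2@105; bids=[#2:9@99 #4:1@97] asks=[#5:4@100]
After op 6 [order #6] market_buy(qty=7): fills=#6x#5:4@100; bids=[#2:9@99 #4:1@97] asks=[-]

Answer: 2@105,4@100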